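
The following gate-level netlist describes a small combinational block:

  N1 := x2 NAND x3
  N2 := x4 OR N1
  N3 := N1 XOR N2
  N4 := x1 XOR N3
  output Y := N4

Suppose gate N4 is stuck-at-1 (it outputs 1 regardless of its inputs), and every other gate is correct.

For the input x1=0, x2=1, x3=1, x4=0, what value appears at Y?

Propagate with N4 forced: N1=0, N2=0, N3=0, N4=1 [stuck-at-1].
So Y = 1. (Without the fault it would be 0.)

1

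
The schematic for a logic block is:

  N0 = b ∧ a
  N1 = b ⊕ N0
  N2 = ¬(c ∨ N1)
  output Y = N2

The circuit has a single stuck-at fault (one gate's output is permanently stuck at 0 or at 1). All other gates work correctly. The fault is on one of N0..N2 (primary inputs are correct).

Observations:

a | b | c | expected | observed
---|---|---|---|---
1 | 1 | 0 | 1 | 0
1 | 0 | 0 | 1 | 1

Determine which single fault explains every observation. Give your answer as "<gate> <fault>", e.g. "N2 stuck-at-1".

Fault-free values for test 1 (a=1, b=1, c=0): N0=1, N1=0, N2=1, giving Y=1. Observed 0.
Test 1: faults giving observed 0 are {N0 stuck-at-0, N1 stuck-at-1, N2 stuck-at-0}.
Test 2 (a=1, b=0, c=0): fault-free N0=0, N1=0, N2=1 → 1; observed 1. Eliminates N1 stuck-at-1, N2 stuck-at-0.
Only N0 stuck-at-0 is consistent with every test.

N0 stuck-at-0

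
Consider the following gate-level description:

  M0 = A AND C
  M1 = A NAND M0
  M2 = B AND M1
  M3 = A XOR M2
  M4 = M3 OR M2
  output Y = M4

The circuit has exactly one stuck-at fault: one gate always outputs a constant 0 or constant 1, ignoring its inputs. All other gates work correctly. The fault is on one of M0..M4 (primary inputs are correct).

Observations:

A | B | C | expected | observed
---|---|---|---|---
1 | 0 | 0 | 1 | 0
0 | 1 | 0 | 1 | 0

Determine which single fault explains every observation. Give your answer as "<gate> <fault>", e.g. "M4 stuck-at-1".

M4 stuck-at-0

Fault-free values for test 1 (A=1, B=0, C=0): M0=0, M1=1, M2=0, M3=1, M4=1, giving Y=1. Observed 0.
Test 1: faults giving observed 0 are {M3 stuck-at-0, M4 stuck-at-0}.
Test 2 (A=0, B=1, C=0): fault-free M0=0, M1=1, M2=1, M3=1, M4=1 → 1; observed 0. Eliminates M3 stuck-at-0.
Only M4 stuck-at-0 is consistent with every test.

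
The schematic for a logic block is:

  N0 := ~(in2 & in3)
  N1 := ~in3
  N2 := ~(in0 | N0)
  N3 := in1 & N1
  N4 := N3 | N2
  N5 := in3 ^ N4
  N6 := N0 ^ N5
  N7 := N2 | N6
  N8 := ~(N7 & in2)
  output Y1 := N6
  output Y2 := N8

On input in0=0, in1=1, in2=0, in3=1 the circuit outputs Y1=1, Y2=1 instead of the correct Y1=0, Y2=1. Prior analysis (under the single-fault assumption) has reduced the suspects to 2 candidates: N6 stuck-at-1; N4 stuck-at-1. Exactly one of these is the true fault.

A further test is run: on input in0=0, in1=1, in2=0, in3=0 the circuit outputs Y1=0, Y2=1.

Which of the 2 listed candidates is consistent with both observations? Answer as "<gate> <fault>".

Evaluate each candidate on input in0=0, in1=1, in2=0, in3=0:
  N6 stuck-at-1: N0=1, N1=1, N2=0, N3=1, N4=1, N5=1, N6=1 [stuck-at-1], N7=1, N8=1 → Y1=1, Y2=1 — eliminated
  N4 stuck-at-1: N0=1, N1=1, N2=0, N3=1, N4=1 [stuck-at-1], N5=1, N6=0, N7=0, N8=1 → Y1=0, Y2=1 — matches
Only N4 stuck-at-1 reproduces the observed Y1=0, Y2=1.

N4 stuck-at-1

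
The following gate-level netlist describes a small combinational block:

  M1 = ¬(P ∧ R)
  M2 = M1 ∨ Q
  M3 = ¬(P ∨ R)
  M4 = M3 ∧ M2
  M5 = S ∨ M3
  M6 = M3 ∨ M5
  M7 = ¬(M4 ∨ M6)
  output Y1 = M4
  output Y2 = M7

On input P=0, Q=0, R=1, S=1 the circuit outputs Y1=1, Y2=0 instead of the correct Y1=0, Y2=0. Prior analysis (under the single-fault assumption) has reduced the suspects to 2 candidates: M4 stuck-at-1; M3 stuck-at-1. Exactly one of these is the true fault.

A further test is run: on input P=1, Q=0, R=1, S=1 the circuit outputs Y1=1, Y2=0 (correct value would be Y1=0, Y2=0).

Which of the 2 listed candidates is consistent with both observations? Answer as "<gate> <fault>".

Evaluate each candidate on input P=1, Q=0, R=1, S=1:
  M4 stuck-at-1: M1=0, M2=0, M3=0, M4=1 [stuck-at-1], M5=1, M6=1, M7=0 → Y1=1, Y2=0 — matches
  M3 stuck-at-1: M1=0, M2=0, M3=1 [stuck-at-1], M4=0, M5=1, M6=1, M7=0 → Y1=0, Y2=0 — eliminated
Only M4 stuck-at-1 reproduces the observed Y1=1, Y2=0.

M4 stuck-at-1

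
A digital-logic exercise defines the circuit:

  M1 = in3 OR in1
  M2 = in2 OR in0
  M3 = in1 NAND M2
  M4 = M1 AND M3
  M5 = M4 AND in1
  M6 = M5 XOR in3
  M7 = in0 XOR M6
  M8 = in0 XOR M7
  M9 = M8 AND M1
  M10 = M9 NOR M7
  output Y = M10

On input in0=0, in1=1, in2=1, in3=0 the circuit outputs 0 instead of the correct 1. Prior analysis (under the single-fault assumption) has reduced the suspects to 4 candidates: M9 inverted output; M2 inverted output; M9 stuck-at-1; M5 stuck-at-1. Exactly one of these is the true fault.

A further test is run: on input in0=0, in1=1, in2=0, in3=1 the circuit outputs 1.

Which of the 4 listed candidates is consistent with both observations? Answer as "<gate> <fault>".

Evaluate each candidate on input in0=0, in1=1, in2=0, in3=1:
  M9 inverted output: M1=1, M2=0, M3=1, M4=1, M5=1, M6=0, M7=0, M8=0, M9=1 [inverted output], M10=0 → 0 — eliminated
  M2 inverted output: M1=1, M2=1 [inverted output], M3=0, M4=0, M5=0, M6=1, M7=1, M8=1, M9=1, M10=0 → 0 — eliminated
  M9 stuck-at-1: M1=1, M2=0, M3=1, M4=1, M5=1, M6=0, M7=0, M8=0, M9=1 [stuck-at-1], M10=0 → 0 — eliminated
  M5 stuck-at-1: M1=1, M2=0, M3=1, M4=1, M5=1 [stuck-at-1], M6=0, M7=0, M8=0, M9=0, M10=1 → 1 — matches
Only M5 stuck-at-1 reproduces the observed 1.

M5 stuck-at-1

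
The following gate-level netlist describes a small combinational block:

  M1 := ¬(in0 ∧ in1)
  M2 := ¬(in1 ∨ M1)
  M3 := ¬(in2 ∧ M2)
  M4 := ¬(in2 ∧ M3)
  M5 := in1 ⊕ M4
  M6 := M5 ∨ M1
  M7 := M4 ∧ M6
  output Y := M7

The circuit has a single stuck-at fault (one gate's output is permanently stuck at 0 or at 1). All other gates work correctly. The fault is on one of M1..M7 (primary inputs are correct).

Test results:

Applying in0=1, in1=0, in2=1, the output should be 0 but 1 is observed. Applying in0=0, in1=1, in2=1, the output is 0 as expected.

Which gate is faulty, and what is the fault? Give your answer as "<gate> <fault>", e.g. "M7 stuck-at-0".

Fault-free values for test 1 (in0=1, in1=0, in2=1): M1=1, M2=0, M3=1, M4=0, M5=0, M6=1, M7=0, giving Y=0. Observed 1.
Test 1: faults giving observed 1 are {M1 stuck-at-0, M2 stuck-at-1, M3 stuck-at-0, M4 stuck-at-1, M7 stuck-at-1}.
Test 2 (in0=0, in1=1, in2=1): fault-free M1=1, M2=0, M3=1, M4=0, M5=1, M6=1, M7=0 → 0; observed 0. Eliminates M2 stuck-at-1, M3 stuck-at-0, M4 stuck-at-1, M7 stuck-at-1.
Only M1 stuck-at-0 is consistent with every test.

M1 stuck-at-0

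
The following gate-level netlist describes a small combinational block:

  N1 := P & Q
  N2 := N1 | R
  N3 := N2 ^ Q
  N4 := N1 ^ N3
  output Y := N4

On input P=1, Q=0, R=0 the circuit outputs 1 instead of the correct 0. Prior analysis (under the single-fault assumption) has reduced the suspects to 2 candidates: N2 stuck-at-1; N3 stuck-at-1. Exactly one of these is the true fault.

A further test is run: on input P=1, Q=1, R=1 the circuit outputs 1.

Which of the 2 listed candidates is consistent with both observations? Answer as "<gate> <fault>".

N2 stuck-at-1

Evaluate each candidate on input P=1, Q=1, R=1:
  N2 stuck-at-1: N1=1, N2=1 [stuck-at-1], N3=0, N4=1 → 1 — matches
  N3 stuck-at-1: N1=1, N2=1, N3=1 [stuck-at-1], N4=0 → 0 — eliminated
Only N2 stuck-at-1 reproduces the observed 1.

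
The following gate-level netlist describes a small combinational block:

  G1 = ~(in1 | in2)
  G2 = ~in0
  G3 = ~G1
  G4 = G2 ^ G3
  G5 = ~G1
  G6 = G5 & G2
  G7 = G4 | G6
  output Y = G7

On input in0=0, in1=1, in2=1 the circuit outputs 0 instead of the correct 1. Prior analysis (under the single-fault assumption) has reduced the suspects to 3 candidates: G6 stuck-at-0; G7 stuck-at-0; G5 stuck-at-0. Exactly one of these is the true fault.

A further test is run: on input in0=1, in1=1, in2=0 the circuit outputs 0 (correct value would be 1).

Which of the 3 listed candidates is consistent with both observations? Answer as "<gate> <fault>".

Evaluate each candidate on input in0=1, in1=1, in2=0:
  G6 stuck-at-0: G1=0, G2=0, G3=1, G4=1, G5=1, G6=0 [stuck-at-0], G7=1 → 1 — eliminated
  G7 stuck-at-0: G1=0, G2=0, G3=1, G4=1, G5=1, G6=0, G7=0 [stuck-at-0] → 0 — matches
  G5 stuck-at-0: G1=0, G2=0, G3=1, G4=1, G5=0 [stuck-at-0], G6=0, G7=1 → 1 — eliminated
Only G7 stuck-at-0 reproduces the observed 0.

G7 stuck-at-0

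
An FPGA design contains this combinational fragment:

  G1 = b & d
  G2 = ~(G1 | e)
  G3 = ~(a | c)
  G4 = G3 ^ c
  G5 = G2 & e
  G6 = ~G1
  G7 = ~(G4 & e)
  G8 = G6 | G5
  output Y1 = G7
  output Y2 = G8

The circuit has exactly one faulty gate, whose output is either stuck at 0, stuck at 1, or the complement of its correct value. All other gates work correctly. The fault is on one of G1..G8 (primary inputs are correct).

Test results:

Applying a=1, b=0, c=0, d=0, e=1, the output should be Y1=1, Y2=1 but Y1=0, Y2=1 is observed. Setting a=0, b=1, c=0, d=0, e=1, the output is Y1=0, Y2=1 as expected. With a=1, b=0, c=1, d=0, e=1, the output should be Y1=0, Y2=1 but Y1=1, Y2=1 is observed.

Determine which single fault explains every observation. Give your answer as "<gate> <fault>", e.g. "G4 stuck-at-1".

Fault-free values for test 1 (a=1, b=0, c=0, d=0, e=1): G1=0, G2=0, G3=0, G4=0, G5=0, G6=1, G7=1, G8=1, giving Y1=1, Y2=1. Observed Y1=0, Y2=1.
Test 1: faults giving observed Y1=0, Y2=1 are {G3 stuck-at-1, G3 inverted output, G4 stuck-at-1, G4 inverted output, G7 stuck-at-0, G7 inverted output}.
Test 2 (a=0, b=1, c=0, d=0, e=1): fault-free G1=0, G2=0, G3=1, G4=1, G5=0, G6=1, G7=0, G8=1 → Y1=0, Y2=1; observed Y1=0, Y2=1. Eliminates G3 inverted output, G4 inverted output, G7 inverted output.
Test 3 (a=1, b=0, c=1, d=0, e=1): fault-free G1=0, G2=0, G3=0, G4=1, G5=0, G6=1, G7=0, G8=1 → Y1=0, Y2=1; observed Y1=1, Y2=1. Eliminates G4 stuck-at-1, G7 stuck-at-0.
Only G3 stuck-at-1 is consistent with every test.

G3 stuck-at-1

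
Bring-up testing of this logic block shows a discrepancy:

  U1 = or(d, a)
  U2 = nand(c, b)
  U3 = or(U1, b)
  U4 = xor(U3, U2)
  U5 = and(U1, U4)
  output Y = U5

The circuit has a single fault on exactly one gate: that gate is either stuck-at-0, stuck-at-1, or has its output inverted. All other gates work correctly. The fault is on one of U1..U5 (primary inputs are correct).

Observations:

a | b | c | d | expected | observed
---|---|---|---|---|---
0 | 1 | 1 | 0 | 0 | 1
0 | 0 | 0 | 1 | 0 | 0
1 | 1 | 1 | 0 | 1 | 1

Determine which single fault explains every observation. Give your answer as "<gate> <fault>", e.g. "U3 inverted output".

Fault-free values for test 1 (a=0, b=1, c=1, d=0): U1=0, U2=0, U3=1, U4=1, U5=0, giving Y=0. Observed 1.
Test 1: faults giving observed 1 are {U1 stuck-at-1, U1 inverted output, U5 stuck-at-1, U5 inverted output}.
Test 2 (a=0, b=0, c=0, d=1): fault-free U1=1, U2=1, U3=1, U4=0, U5=0 → 0; observed 0. Eliminates U5 stuck-at-1, U5 inverted output.
Test 3 (a=1, b=1, c=1, d=0): fault-free U1=1, U2=0, U3=1, U4=1, U5=1 → 1; observed 1. Eliminates U1 inverted output.
Only U1 stuck-at-1 is consistent with every test.

U1 stuck-at-1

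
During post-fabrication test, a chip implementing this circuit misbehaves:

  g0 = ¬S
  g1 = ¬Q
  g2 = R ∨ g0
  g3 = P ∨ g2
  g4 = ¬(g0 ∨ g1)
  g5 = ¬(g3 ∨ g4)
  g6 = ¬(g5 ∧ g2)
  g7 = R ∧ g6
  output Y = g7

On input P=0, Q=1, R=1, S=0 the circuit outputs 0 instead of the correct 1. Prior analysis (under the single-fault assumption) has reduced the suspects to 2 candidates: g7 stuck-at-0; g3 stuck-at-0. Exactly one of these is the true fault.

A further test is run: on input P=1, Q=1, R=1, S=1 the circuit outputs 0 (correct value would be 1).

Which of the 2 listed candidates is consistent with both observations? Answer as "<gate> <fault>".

Evaluate each candidate on input P=1, Q=1, R=1, S=1:
  g7 stuck-at-0: g0=0, g1=0, g2=1, g3=1, g4=1, g5=0, g6=1, g7=0 [stuck-at-0] → 0 — matches
  g3 stuck-at-0: g0=0, g1=0, g2=1, g3=0 [stuck-at-0], g4=1, g5=0, g6=1, g7=1 → 1 — eliminated
Only g7 stuck-at-0 reproduces the observed 0.

g7 stuck-at-0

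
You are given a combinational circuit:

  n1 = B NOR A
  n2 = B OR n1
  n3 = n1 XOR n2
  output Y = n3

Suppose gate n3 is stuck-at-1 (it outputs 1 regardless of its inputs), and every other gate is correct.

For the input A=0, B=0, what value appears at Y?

1

Propagate with n3 forced: n1=1, n2=1, n3=1 [stuck-at-1].
So Y = 1. (Without the fault it would be 0.)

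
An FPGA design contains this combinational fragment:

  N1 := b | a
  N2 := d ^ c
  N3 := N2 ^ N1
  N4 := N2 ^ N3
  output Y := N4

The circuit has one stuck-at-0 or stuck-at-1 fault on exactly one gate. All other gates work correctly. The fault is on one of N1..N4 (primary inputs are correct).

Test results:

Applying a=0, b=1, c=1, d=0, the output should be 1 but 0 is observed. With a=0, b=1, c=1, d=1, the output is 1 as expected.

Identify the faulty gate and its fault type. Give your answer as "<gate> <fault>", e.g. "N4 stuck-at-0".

N3 stuck-at-1

Fault-free values for test 1 (a=0, b=1, c=1, d=0): N1=1, N2=1, N3=0, N4=1, giving Y=1. Observed 0.
Test 1: faults giving observed 0 are {N1 stuck-at-0, N3 stuck-at-1, N4 stuck-at-0}.
Test 2 (a=0, b=1, c=1, d=1): fault-free N1=1, N2=0, N3=1, N4=1 → 1; observed 1. Eliminates N1 stuck-at-0, N4 stuck-at-0.
Only N3 stuck-at-1 is consistent with every test.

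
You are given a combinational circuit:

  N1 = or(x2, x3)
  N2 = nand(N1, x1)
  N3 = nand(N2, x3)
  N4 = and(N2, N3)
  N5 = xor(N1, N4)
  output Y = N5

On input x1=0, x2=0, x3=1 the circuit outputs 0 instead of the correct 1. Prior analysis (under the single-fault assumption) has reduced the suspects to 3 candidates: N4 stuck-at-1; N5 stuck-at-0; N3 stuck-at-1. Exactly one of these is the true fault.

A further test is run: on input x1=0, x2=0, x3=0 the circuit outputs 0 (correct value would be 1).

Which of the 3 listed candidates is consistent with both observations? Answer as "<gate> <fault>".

Evaluate each candidate on input x1=0, x2=0, x3=0:
  N4 stuck-at-1: N1=0, N2=1, N3=1, N4=1 [stuck-at-1], N5=1 → 1 — eliminated
  N5 stuck-at-0: N1=0, N2=1, N3=1, N4=1, N5=0 [stuck-at-0] → 0 — matches
  N3 stuck-at-1: N1=0, N2=1, N3=1 [stuck-at-1], N4=1, N5=1 → 1 — eliminated
Only N5 stuck-at-0 reproduces the observed 0.

N5 stuck-at-0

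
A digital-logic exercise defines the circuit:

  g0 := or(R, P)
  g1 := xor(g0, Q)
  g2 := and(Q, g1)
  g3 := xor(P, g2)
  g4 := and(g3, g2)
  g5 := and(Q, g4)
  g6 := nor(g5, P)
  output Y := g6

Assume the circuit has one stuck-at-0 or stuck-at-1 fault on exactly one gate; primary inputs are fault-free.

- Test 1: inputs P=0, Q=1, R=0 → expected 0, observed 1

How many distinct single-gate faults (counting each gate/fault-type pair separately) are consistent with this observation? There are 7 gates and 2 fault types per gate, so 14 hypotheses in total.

7

Fault-free: g0=0, g1=1, g2=1, g3=1, g4=1, g5=1, g6=0 → 0. Observed 1.
  g0 stuck-at-0: output 0 ✗
  g0 stuck-at-1: output 1 ✓
  g1 stuck-at-0: output 1 ✓
  g1 stuck-at-1: output 0 ✗
  g2 stuck-at-0: output 1 ✓
  g2 stuck-at-1: output 0 ✗
  g3 stuck-at-0: output 1 ✓
  g3 stuck-at-1: output 0 ✗
  g4 stuck-at-0: output 1 ✓
  g4 stuck-at-1: output 0 ✗
  g5 stuck-at-0: output 1 ✓
  g5 stuck-at-1: output 0 ✗
  g6 stuck-at-0: output 0 ✗
  g6 stuck-at-1: output 1 ✓
Consistent faults: {g0 stuck-at-1, g1 stuck-at-0, g2 stuck-at-0, g3 stuck-at-0, g4 stuck-at-0, g5 stuck-at-0, g6 stuck-at-1} — 7 in all.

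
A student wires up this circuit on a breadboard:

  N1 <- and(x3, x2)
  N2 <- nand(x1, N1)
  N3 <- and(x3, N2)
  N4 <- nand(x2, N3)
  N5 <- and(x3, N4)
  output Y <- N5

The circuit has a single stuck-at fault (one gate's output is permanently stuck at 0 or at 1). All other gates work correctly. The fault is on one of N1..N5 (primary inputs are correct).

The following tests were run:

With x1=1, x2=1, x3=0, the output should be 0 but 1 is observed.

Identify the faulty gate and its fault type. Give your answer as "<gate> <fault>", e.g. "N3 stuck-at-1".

N5 stuck-at-1

Fault-free values for test 1 (x1=1, x2=1, x3=0): N1=0, N2=1, N3=0, N4=1, N5=0, giving Y=0. Observed 1.
Test 1: faults giving observed 1 are {N5 stuck-at-1}.
Only N5 stuck-at-1 is consistent with every test.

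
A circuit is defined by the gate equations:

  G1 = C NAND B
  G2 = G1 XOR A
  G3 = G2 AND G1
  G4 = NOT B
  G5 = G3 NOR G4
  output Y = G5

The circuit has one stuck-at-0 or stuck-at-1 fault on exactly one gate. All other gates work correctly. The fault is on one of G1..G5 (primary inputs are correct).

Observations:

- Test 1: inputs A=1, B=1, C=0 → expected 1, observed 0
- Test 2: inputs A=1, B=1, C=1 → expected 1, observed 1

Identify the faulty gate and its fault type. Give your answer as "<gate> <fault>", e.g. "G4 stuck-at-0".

G2 stuck-at-1

Fault-free values for test 1 (A=1, B=1, C=0): G1=1, G2=0, G3=0, G4=0, G5=1, giving Y=1. Observed 0.
Test 1: faults giving observed 0 are {G2 stuck-at-1, G3 stuck-at-1, G4 stuck-at-1, G5 stuck-at-0}.
Test 2 (A=1, B=1, C=1): fault-free G1=0, G2=1, G3=0, G4=0, G5=1 → 1; observed 1. Eliminates G3 stuck-at-1, G4 stuck-at-1, G5 stuck-at-0.
Only G2 stuck-at-1 is consistent with every test.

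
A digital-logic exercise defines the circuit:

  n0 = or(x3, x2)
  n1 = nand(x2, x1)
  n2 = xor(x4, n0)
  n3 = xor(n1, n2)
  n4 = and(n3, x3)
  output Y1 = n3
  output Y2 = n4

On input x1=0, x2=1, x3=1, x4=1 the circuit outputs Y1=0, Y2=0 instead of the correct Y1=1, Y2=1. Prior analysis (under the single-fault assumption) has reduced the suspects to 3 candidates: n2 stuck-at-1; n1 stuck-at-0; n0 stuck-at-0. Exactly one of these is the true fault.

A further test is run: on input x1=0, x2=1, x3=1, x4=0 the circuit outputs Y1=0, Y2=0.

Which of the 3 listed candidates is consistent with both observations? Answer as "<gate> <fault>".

n2 stuck-at-1

Evaluate each candidate on input x1=0, x2=1, x3=1, x4=0:
  n2 stuck-at-1: n0=1, n1=1, n2=1 [stuck-at-1], n3=0, n4=0 → Y1=0, Y2=0 — matches
  n1 stuck-at-0: n0=1, n1=0 [stuck-at-0], n2=1, n3=1, n4=1 → Y1=1, Y2=1 — eliminated
  n0 stuck-at-0: n0=0 [stuck-at-0], n1=1, n2=0, n3=1, n4=1 → Y1=1, Y2=1 — eliminated
Only n2 stuck-at-1 reproduces the observed Y1=0, Y2=0.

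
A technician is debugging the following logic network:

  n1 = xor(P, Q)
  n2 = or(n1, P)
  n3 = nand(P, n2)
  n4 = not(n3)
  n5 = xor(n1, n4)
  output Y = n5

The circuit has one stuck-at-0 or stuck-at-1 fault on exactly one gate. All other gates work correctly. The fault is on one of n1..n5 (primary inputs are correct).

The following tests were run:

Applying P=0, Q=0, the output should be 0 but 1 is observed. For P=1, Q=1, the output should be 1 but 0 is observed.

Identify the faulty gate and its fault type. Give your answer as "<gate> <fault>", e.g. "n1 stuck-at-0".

n1 stuck-at-1

Fault-free values for test 1 (P=0, Q=0): n1=0, n2=0, n3=1, n4=0, n5=0, giving Y=0. Observed 1.
Test 1: faults giving observed 1 are {n1 stuck-at-1, n3 stuck-at-0, n4 stuck-at-1, n5 stuck-at-1}.
Test 2 (P=1, Q=1): fault-free n1=0, n2=1, n3=0, n4=1, n5=1 → 1; observed 0. Eliminates n3 stuck-at-0, n4 stuck-at-1, n5 stuck-at-1.
Only n1 stuck-at-1 is consistent with every test.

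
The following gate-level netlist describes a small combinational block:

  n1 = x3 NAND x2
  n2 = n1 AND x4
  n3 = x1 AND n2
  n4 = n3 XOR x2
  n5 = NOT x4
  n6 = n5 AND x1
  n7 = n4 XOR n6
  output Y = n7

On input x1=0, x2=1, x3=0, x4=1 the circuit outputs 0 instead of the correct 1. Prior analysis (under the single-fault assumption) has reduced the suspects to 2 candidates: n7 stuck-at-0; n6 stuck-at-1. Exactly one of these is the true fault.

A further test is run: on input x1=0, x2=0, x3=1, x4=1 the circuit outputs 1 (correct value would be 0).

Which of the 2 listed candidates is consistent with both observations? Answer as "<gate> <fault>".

n6 stuck-at-1

Evaluate each candidate on input x1=0, x2=0, x3=1, x4=1:
  n7 stuck-at-0: n1=1, n2=1, n3=0, n4=0, n5=0, n6=0, n7=0 [stuck-at-0] → 0 — eliminated
  n6 stuck-at-1: n1=1, n2=1, n3=0, n4=0, n5=0, n6=1 [stuck-at-1], n7=1 → 1 — matches
Only n6 stuck-at-1 reproduces the observed 1.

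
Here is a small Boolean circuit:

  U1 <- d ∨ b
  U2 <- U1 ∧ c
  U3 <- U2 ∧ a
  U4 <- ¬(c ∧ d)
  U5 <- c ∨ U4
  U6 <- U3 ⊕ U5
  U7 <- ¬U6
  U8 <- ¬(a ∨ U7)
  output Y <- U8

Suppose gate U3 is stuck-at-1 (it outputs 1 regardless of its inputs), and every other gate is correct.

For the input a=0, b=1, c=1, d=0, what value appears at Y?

Propagate with U3 forced: U1=1, U2=1, U3=1 [stuck-at-1], U4=1, U5=1, U6=0, U7=1, U8=0.
So Y = 0. (Without the fault it would be 1.)

0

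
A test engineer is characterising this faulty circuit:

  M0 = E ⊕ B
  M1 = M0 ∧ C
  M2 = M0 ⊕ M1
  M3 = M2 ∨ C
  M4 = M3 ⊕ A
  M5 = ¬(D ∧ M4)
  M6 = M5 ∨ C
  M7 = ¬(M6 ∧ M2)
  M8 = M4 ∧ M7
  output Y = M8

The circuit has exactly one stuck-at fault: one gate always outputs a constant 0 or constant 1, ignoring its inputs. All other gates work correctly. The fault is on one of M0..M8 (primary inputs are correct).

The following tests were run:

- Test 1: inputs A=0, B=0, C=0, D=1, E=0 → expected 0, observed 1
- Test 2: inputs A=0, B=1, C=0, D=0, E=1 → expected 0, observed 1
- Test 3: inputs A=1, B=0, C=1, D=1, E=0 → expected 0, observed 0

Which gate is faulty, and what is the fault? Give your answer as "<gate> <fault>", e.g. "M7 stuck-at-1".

Fault-free values for test 1 (A=0, B=0, C=0, D=1, E=0): M0=0, M1=0, M2=0, M3=0, M4=0, M5=1, M6=1, M7=1, M8=0, giving Y=0. Observed 1.
Test 1: faults giving observed 1 are {M0 stuck-at-1, M1 stuck-at-1, M2 stuck-at-1, M3 stuck-at-1, M4 stuck-at-1, M8 stuck-at-1}.
Test 2 (A=0, B=1, C=0, D=0, E=1): fault-free M0=0, M1=0, M2=0, M3=0, M4=0, M5=1, M6=1, M7=1, M8=0 → 0; observed 1. Eliminates M0 stuck-at-1, M1 stuck-at-1, M2 stuck-at-1.
Test 3 (A=1, B=0, C=1, D=1, E=0): fault-free M0=0, M1=0, M2=0, M3=1, M4=0, M5=1, M6=1, M7=1, M8=0 → 0; observed 0. Eliminates M4 stuck-at-1, M8 stuck-at-1.
Only M3 stuck-at-1 is consistent with every test.

M3 stuck-at-1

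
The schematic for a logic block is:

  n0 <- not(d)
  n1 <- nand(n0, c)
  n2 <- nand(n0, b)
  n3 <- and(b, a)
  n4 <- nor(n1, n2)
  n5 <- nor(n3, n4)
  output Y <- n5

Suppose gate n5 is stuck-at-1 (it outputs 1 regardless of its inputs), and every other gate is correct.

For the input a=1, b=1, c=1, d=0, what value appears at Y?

1

Propagate with n5 forced: n0=1, n1=0, n2=0, n3=1, n4=1, n5=1 [stuck-at-1].
So Y = 1. (Without the fault it would be 0.)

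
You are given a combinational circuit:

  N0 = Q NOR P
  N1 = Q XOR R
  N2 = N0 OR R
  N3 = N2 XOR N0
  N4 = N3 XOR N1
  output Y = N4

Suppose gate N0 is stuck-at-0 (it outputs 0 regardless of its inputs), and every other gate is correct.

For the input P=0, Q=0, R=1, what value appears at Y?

0

Propagate with N0 forced: N0=0 [stuck-at-0], N1=1, N2=1, N3=1, N4=0.
So Y = 0. (Without the fault it would be 1.)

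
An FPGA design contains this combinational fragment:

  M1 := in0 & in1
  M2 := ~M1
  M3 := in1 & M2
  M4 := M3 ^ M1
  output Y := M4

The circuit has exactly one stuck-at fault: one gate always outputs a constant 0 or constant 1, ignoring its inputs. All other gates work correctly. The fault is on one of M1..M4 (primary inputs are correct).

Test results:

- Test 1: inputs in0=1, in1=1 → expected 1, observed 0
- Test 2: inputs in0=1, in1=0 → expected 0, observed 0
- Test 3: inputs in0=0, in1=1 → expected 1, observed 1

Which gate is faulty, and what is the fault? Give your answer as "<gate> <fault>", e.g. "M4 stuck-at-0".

M2 stuck-at-1

Fault-free values for test 1 (in0=1, in1=1): M1=1, M2=0, M3=0, M4=1, giving Y=1. Observed 0.
Test 1: faults giving observed 0 are {M2 stuck-at-1, M3 stuck-at-1, M4 stuck-at-0}.
Test 2 (in0=1, in1=0): fault-free M1=0, M2=1, M3=0, M4=0 → 0; observed 0. Eliminates M3 stuck-at-1.
Test 3 (in0=0, in1=1): fault-free M1=0, M2=1, M3=1, M4=1 → 1; observed 1. Eliminates M4 stuck-at-0.
Only M2 stuck-at-1 is consistent with every test.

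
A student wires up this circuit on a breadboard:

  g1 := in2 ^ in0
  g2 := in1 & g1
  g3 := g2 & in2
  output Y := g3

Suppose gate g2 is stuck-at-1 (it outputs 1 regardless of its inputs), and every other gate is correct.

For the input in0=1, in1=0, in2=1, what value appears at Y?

Propagate with g2 forced: g1=0, g2=1 [stuck-at-1], g3=1.
So Y = 1. (Without the fault it would be 0.)

1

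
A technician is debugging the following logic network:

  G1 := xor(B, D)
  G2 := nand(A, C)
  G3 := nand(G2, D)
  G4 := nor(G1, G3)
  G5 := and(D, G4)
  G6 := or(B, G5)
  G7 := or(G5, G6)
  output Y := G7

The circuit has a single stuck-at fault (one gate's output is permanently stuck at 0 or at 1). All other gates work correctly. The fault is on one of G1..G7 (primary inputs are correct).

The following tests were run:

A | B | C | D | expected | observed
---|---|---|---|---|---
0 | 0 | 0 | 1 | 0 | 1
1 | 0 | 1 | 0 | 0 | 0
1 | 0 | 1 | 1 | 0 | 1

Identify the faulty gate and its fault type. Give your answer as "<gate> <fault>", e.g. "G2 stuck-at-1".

Fault-free values for test 1 (A=0, B=0, C=0, D=1): G1=1, G2=1, G3=0, G4=0, G5=0, G6=0, G7=0, giving Y=0. Observed 1.
Test 1: faults giving observed 1 are {G1 stuck-at-0, G4 stuck-at-1, G5 stuck-at-1, G6 stuck-at-1, G7 stuck-at-1}.
Test 2 (A=1, B=0, C=1, D=0): fault-free G1=0, G2=0, G3=1, G4=0, G5=0, G6=0, G7=0 → 0; observed 0. Eliminates G5 stuck-at-1, G6 stuck-at-1, G7 stuck-at-1.
Test 3 (A=1, B=0, C=1, D=1): fault-free G1=1, G2=0, G3=1, G4=0, G5=0, G6=0, G7=0 → 0; observed 1. Eliminates G1 stuck-at-0.
Only G4 stuck-at-1 is consistent with every test.

G4 stuck-at-1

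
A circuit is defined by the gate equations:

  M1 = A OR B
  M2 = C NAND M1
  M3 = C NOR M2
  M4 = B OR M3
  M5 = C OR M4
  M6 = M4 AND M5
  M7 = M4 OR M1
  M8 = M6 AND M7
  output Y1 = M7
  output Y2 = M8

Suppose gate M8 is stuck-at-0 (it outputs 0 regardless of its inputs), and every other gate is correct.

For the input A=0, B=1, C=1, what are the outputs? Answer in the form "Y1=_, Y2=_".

Y1=1, Y2=0

Propagate with M8 forced: M1=1, M2=0, M3=0, M4=1, M5=1, M6=1, M7=1, M8=0 [stuck-at-0].
So the outputs are Y1=1, Y2=0. (Without the fault they would be Y1=1, Y2=1.)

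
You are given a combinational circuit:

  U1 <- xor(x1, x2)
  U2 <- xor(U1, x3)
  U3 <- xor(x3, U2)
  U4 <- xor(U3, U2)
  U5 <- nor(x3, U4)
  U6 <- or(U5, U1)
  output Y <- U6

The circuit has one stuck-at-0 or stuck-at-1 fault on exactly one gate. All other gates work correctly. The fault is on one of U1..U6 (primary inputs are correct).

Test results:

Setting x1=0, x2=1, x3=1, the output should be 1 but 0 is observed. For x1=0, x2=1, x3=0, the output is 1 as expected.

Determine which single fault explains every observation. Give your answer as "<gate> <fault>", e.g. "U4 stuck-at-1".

Fault-free values for test 1 (x1=0, x2=1, x3=1): U1=1, U2=0, U3=1, U4=1, U5=0, U6=1, giving Y=1. Observed 0.
Test 1: faults giving observed 0 are {U1 stuck-at-0, U6 stuck-at-0}.
Test 2 (x1=0, x2=1, x3=0): fault-free U1=1, U2=1, U3=1, U4=0, U5=1, U6=1 → 1; observed 1. Eliminates U6 stuck-at-0.
Only U1 stuck-at-0 is consistent with every test.

U1 stuck-at-0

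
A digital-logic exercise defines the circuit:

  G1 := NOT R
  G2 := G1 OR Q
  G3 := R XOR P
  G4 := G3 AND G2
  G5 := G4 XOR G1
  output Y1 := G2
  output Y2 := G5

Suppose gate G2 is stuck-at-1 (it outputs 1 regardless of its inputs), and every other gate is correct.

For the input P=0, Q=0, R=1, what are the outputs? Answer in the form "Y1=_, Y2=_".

Propagate with G2 forced: G1=0, G2=1 [stuck-at-1], G3=1, G4=1, G5=1.
So the outputs are Y1=1, Y2=1. (Without the fault they would be Y1=0, Y2=0.)

Y1=1, Y2=1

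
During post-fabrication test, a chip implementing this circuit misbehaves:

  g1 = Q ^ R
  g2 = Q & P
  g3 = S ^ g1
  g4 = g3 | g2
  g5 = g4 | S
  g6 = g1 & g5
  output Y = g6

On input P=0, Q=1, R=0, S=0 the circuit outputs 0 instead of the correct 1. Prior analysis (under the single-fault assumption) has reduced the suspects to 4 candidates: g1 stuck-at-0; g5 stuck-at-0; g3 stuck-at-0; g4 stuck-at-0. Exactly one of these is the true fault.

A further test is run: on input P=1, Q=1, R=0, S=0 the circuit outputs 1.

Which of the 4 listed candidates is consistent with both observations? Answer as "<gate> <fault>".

Evaluate each candidate on input P=1, Q=1, R=0, S=0:
  g1 stuck-at-0: g1=0 [stuck-at-0], g2=1, g3=0, g4=1, g5=1, g6=0 → 0 — eliminated
  g5 stuck-at-0: g1=1, g2=1, g3=1, g4=1, g5=0 [stuck-at-0], g6=0 → 0 — eliminated
  g3 stuck-at-0: g1=1, g2=1, g3=0 [stuck-at-0], g4=1, g5=1, g6=1 → 1 — matches
  g4 stuck-at-0: g1=1, g2=1, g3=1, g4=0 [stuck-at-0], g5=0, g6=0 → 0 — eliminated
Only g3 stuck-at-0 reproduces the observed 1.

g3 stuck-at-0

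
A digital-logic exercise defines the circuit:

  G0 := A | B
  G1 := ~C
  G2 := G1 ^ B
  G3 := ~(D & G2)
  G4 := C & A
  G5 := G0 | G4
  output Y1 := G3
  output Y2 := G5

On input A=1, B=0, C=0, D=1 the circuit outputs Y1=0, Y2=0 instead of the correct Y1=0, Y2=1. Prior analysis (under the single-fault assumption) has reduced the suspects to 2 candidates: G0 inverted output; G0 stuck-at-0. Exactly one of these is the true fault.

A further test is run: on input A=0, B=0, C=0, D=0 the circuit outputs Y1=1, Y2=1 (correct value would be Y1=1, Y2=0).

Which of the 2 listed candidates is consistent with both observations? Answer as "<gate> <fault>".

Evaluate each candidate on input A=0, B=0, C=0, D=0:
  G0 inverted output: G0=1 [inverted output], G1=1, G2=1, G3=1, G4=0, G5=1 → Y1=1, Y2=1 — matches
  G0 stuck-at-0: G0=0 [stuck-at-0], G1=1, G2=1, G3=1, G4=0, G5=0 → Y1=1, Y2=0 — eliminated
Only G0 inverted output reproduces the observed Y1=1, Y2=1.

G0 inverted output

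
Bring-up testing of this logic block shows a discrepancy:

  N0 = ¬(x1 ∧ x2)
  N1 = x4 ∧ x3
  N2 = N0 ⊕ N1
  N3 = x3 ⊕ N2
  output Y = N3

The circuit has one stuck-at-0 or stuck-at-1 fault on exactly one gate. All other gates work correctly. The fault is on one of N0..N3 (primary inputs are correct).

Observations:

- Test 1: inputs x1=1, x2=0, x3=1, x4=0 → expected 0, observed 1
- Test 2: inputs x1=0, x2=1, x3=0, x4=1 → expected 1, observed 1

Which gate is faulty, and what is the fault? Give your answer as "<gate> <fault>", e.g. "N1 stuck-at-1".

Fault-free values for test 1 (x1=1, x2=0, x3=1, x4=0): N0=1, N1=0, N2=1, N3=0, giving Y=0. Observed 1.
Test 1: faults giving observed 1 are {N0 stuck-at-0, N1 stuck-at-1, N2 stuck-at-0, N3 stuck-at-1}.
Test 2 (x1=0, x2=1, x3=0, x4=1): fault-free N0=1, N1=0, N2=1, N3=1 → 1; observed 1. Eliminates N0 stuck-at-0, N1 stuck-at-1, N2 stuck-at-0.
Only N3 stuck-at-1 is consistent with every test.

N3 stuck-at-1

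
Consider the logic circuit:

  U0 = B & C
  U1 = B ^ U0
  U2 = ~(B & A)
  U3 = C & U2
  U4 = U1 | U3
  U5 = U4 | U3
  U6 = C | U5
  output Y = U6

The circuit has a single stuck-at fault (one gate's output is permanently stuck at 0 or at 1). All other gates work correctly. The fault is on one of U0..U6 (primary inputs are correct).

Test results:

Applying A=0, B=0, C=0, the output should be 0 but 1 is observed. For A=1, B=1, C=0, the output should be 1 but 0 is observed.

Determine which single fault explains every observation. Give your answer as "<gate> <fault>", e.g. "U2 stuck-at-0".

Fault-free values for test 1 (A=0, B=0, C=0): U0=0, U1=0, U2=1, U3=0, U4=0, U5=0, U6=0, giving Y=0. Observed 1.
Test 1: faults giving observed 1 are {U0 stuck-at-1, U1 stuck-at-1, U3 stuck-at-1, U4 stuck-at-1, U5 stuck-at-1, U6 stuck-at-1}.
Test 2 (A=1, B=1, C=0): fault-free U0=0, U1=1, U2=0, U3=0, U4=1, U5=1, U6=1 → 1; observed 0. Eliminates U1 stuck-at-1, U3 stuck-at-1, U4 stuck-at-1, U5 stuck-at-1, U6 stuck-at-1.
Only U0 stuck-at-1 is consistent with every test.

U0 stuck-at-1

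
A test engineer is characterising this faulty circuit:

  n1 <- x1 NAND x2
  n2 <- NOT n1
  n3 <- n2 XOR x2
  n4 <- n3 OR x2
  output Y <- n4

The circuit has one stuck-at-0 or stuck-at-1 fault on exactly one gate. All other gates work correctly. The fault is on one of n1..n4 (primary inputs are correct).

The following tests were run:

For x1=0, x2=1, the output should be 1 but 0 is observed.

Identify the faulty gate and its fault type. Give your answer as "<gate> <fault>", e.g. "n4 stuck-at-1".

Fault-free values for test 1 (x1=0, x2=1): n1=1, n2=0, n3=1, n4=1, giving Y=1. Observed 0.
Test 1: faults giving observed 0 are {n4 stuck-at-0}.
Only n4 stuck-at-0 is consistent with every test.

n4 stuck-at-0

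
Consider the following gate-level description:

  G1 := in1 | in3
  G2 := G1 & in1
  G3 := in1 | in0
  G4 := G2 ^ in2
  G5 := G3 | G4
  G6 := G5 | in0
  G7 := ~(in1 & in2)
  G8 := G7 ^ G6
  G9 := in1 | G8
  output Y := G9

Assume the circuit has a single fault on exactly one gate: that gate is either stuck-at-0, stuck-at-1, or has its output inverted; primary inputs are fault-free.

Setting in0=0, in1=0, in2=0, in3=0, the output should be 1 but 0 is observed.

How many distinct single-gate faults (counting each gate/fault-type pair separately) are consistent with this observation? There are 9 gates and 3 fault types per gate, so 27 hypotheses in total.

16

Fault-free: G1=0, G2=0, G3=0, G4=0, G5=0, G6=0, G7=1, G8=1, G9=1 → 1. Observed 0.
  G1: none of the 3 fault types match ✗
  G2: stuck-at-1, inverted output ✓; others ✗
  G3: stuck-at-1, inverted output ✓; others ✗
  G4: stuck-at-1, inverted output ✓; others ✗
  G5: stuck-at-1, inverted output ✓; others ✗
  G6: stuck-at-1, inverted output ✓; others ✗
  G7: stuck-at-0, inverted output ✓; others ✗
  G8: stuck-at-0, inverted output ✓; others ✗
  G9: stuck-at-0, inverted output ✓; others ✗
Consistent faults: {G2 stuck-at-1, G2 inverted output, G3 stuck-at-1, G3 inverted output, G4 stuck-at-1, G4 inverted output, G5 stuck-at-1, G5 inverted output, G6 stuck-at-1, G6 inverted output, G7 stuck-at-0, G7 inverted output, G8 stuck-at-0, G8 inverted output, G9 stuck-at-0, G9 inverted output} — 16 in all.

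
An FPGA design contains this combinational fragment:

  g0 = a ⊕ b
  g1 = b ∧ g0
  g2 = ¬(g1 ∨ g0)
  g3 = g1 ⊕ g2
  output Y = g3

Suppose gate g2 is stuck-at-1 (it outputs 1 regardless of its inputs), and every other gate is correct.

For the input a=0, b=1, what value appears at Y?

Propagate with g2 forced: g0=1, g1=1, g2=1 [stuck-at-1], g3=0.
So Y = 0. (Without the fault it would be 1.)

0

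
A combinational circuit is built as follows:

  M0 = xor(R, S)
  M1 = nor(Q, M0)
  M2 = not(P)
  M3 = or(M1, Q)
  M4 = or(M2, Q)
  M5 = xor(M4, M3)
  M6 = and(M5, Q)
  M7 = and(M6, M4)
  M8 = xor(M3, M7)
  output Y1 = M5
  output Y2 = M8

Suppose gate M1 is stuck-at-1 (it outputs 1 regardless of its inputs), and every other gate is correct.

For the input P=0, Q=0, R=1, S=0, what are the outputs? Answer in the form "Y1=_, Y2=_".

Propagate with M1 forced: M0=1, M1=1 [stuck-at-1], M2=1, M3=1, M4=1, M5=0, M6=0, M7=0, M8=1.
So the outputs are Y1=0, Y2=1. (Without the fault they would be Y1=1, Y2=0.)

Y1=0, Y2=1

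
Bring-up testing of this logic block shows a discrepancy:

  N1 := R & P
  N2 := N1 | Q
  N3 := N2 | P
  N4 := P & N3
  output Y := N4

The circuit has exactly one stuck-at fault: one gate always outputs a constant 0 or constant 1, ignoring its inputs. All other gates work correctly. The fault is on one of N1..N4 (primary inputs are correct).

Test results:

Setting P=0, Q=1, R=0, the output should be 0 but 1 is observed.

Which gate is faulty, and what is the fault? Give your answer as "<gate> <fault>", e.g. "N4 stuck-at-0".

Fault-free values for test 1 (P=0, Q=1, R=0): N1=0, N2=1, N3=1, N4=0, giving Y=0. Observed 1.
Test 1: faults giving observed 1 are {N4 stuck-at-1}.
Only N4 stuck-at-1 is consistent with every test.

N4 stuck-at-1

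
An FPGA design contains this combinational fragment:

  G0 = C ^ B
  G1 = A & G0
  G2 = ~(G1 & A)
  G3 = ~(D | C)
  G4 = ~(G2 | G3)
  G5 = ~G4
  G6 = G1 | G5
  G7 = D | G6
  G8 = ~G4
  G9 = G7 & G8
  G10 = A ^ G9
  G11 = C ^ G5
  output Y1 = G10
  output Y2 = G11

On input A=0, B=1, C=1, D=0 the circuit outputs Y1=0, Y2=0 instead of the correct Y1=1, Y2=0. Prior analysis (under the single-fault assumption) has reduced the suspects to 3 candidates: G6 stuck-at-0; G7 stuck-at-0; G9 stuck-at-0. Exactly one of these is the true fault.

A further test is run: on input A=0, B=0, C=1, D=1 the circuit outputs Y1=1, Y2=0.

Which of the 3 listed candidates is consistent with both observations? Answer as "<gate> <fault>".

G6 stuck-at-0

Evaluate each candidate on input A=0, B=0, C=1, D=1:
  G6 stuck-at-0: G0=1, G1=0, G2=1, G3=0, G4=0, G5=1, G6=0 [stuck-at-0], G7=1, G8=1, G9=1, G10=1, G11=0 → Y1=1, Y2=0 — matches
  G7 stuck-at-0: G0=1, G1=0, G2=1, G3=0, G4=0, G5=1, G6=1, G7=0 [stuck-at-0], G8=1, G9=0, G10=0, G11=0 → Y1=0, Y2=0 — eliminated
  G9 stuck-at-0: G0=1, G1=0, G2=1, G3=0, G4=0, G5=1, G6=1, G7=1, G8=1, G9=0 [stuck-at-0], G10=0, G11=0 → Y1=0, Y2=0 — eliminated
Only G6 stuck-at-0 reproduces the observed Y1=1, Y2=0.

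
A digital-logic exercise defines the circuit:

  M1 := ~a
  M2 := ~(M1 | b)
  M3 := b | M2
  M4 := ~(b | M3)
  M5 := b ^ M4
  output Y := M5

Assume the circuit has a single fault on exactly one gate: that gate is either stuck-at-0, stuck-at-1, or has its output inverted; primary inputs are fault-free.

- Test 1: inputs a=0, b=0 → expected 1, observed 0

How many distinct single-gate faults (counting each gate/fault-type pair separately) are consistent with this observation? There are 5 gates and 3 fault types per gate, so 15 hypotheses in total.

Fault-free: M1=1, M2=0, M3=0, M4=1, M5=1 → 1. Observed 0.
  M1: stuck-at-0, inverted output ✓; others ✗
  M2: stuck-at-1, inverted output ✓; others ✗
  M3: stuck-at-1, inverted output ✓; others ✗
  M4: stuck-at-0, inverted output ✓; others ✗
  M5: stuck-at-0, inverted output ✓; others ✗
Consistent faults: {M1 stuck-at-0, M1 inverted output, M2 stuck-at-1, M2 inverted output, M3 stuck-at-1, M3 inverted output, M4 stuck-at-0, M4 inverted output, M5 stuck-at-0, M5 inverted output} — 10 in all.

10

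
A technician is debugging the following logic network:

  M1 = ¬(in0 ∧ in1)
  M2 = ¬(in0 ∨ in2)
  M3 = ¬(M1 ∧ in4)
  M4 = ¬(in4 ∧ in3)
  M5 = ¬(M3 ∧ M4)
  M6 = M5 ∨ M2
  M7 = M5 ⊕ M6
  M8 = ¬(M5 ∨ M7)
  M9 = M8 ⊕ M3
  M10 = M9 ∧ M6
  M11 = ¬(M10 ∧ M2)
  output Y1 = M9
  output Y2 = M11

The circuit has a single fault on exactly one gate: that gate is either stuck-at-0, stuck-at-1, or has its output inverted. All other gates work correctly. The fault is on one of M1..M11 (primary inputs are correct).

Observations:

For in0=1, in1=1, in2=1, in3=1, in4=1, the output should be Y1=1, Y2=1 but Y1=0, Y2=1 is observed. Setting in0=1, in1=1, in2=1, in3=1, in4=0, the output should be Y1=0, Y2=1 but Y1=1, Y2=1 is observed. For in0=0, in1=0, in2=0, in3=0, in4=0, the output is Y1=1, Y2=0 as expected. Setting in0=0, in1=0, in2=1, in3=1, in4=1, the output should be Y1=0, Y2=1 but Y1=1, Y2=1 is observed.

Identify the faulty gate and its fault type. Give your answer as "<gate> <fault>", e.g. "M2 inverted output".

Fault-free values for test 1 (in0=1, in1=1, in2=1, in3=1, in4=1): M1=0, M2=0, M3=1, M4=0, M5=1, M6=1, M7=0, M8=0, M9=1, M10=1, M11=1, giving Y1=1, Y2=1. Observed Y1=0, Y2=1.
Test 1: faults giving observed Y1=0, Y2=1 are {M1 stuck-at-1, M1 inverted output, M3 stuck-at-0, M3 inverted output, M4 stuck-at-1, M4 inverted output, M5 stuck-at-0, M5 inverted output, M8 stuck-at-1, M8 inverted output, M9 stuck-at-0, M9 inverted output}.
Test 2 (in0=1, in1=1, in2=1, in3=1, in4=0): fault-free M1=0, M2=0, M3=1, M4=1, M5=0, M6=0, M7=0, M8=1, M9=0, M10=0, M11=1 → Y1=0, Y2=1; observed Y1=1, Y2=1. Eliminates M1 stuck-at-1, M1 inverted output, M3 stuck-at-0, M3 inverted output, M4 stuck-at-1, M5 stuck-at-0, M8 stuck-at-1, M9 stuck-at-0.
Test 3 (in0=0, in1=0, in2=0, in3=0, in4=0): fault-free M1=1, M2=1, M3=1, M4=1, M5=0, M6=1, M7=1, M8=0, M9=1, M10=1, M11=0 → Y1=1, Y2=0; observed Y1=1, Y2=0. Eliminates M8 inverted output, M9 inverted output.
Test 4 (in0=0, in1=0, in2=1, in3=1, in4=1): fault-free M1=1, M2=0, M3=0, M4=0, M5=1, M6=1, M7=0, M8=0, M9=0, M10=0, M11=1 → Y1=0, Y2=1; observed Y1=1, Y2=1. Eliminates M4 inverted output.
Only M5 inverted output is consistent with every test.

M5 inverted output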